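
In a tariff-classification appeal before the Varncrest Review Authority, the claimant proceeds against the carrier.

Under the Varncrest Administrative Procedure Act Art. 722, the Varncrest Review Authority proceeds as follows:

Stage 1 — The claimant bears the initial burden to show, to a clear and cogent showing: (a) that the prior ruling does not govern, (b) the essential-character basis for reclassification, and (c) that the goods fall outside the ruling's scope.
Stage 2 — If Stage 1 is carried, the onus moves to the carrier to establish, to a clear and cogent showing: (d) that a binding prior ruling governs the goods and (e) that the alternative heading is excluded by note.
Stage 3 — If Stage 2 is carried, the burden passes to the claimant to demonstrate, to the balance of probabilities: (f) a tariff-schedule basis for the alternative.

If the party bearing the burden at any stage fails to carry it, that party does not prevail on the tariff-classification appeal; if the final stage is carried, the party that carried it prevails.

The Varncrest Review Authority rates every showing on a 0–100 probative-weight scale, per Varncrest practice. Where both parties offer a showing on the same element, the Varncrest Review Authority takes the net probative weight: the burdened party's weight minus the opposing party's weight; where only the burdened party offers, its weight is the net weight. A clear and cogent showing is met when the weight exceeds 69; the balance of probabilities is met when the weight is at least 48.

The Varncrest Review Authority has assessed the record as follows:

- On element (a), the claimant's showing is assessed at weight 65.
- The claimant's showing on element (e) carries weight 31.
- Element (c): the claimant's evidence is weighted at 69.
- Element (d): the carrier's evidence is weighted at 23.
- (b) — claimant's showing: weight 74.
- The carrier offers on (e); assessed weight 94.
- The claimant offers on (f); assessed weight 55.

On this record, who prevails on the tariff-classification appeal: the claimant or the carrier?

carrier

At Stage 1 the claimant must meet a clear and cogent showing (weight exceeds 69): on (a) the weight is 65, ≤ 69, so (a) does not meet the standard; on (b) the weight is 74, which does exceed 69, so (b) meets the standard; on (c) the weight is 69, which does not exceed 69, so (c) does not meet the standard.
  Stage 1 not carried; the claimant fails its burden.
The analysis ends at Stage 1; the carrier prevails.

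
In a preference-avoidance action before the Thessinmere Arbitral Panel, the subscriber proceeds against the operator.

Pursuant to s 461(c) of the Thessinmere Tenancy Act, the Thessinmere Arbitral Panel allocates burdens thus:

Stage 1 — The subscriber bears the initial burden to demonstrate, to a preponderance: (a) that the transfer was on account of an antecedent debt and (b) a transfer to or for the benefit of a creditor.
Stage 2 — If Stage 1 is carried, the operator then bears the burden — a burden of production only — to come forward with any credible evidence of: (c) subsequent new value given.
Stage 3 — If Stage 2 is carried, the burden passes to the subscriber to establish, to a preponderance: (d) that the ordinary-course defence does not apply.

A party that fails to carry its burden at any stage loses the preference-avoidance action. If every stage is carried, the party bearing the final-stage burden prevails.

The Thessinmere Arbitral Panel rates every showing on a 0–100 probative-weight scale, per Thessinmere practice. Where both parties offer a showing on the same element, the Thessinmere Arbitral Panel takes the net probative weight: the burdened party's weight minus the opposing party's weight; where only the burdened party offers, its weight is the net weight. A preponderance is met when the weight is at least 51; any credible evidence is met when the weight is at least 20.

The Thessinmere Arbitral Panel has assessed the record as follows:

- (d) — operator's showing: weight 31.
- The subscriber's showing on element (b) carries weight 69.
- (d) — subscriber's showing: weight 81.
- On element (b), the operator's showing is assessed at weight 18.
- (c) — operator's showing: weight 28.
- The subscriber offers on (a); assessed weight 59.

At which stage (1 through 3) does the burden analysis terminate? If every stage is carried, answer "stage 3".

Stage 1 — burden on subscriber; standard: a preponderance (weight is at least 51).
    (a): 59 ≥ 51 [met]
    (b): 69 − 18 = 51 ≥ 51 [met]
  All elements met. The burden passes to the operator.
Stage 2 — burden on operator; standard: any credible evidence (weight is at least 20).
    (c): 28 ≥ 20 [met]
  All elements met. The burden passes to the subscriber.
Stage 3 — burden on subscriber; standard: a preponderance (weight is at least 51).
    (d): 81 − 31 = 50 < 51 [not met]
  The subscriber does not carry Stage 3.
So the operator prevails.

stage 3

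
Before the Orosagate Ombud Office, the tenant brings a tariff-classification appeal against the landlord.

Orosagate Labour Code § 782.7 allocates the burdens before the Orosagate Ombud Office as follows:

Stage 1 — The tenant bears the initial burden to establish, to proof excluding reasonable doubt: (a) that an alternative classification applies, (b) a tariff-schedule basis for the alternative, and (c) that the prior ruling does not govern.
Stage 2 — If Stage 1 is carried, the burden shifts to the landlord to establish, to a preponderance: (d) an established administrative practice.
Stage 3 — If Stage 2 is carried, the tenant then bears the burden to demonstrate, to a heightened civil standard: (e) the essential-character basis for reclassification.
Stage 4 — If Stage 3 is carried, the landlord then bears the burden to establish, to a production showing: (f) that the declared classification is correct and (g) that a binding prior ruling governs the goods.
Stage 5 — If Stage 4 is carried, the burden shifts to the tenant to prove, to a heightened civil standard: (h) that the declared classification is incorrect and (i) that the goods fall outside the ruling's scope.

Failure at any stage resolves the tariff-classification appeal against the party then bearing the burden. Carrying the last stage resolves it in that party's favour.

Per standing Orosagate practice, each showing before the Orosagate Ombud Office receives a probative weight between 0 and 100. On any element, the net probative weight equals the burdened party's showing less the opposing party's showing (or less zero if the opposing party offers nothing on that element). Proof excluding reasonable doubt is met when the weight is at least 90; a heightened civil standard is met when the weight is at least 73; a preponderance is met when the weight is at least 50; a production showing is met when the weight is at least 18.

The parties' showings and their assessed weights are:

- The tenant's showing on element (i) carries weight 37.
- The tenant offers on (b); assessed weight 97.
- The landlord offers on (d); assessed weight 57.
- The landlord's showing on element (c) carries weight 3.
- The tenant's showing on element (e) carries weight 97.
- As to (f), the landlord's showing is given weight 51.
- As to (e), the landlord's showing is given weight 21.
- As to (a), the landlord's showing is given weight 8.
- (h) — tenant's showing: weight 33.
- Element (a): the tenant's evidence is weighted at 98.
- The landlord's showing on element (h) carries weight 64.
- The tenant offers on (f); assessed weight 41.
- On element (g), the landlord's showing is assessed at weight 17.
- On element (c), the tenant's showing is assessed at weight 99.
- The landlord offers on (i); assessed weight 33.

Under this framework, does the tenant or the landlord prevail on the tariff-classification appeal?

tenant

Stage 1 (tenant, proof excluding reasonable doubt, weight is at least 90): (a) net 98−8=90 ≥ 90 — meets; (b) 97 ≥ 90 — meets; (c) net 99−3=96 ≥ 90 — meets.
  Stage 1 is satisfied; the onus moves to the landlord.
Stage 2 (landlord, a preponderance, weight is at least 50): (d) 57 ≥ 50 — meets.
  Stage 2 carried; the burden shifts to the tenant.
Stage 3 (tenant, a heightened civil standard, weight is at least 73): (e) net 97−21=76 ≥ 73 — meets.
  Stage 3 is satisfied; the onus moves to the landlord.
Stage 4 (landlord, a production showing, weight is at least 18): (f) net 51−41=10 < 18 — fails; (g) 17 < 18 — fails.
  Not every element is met, so the landlord fails to carry Stage 4.
So the tenant prevails.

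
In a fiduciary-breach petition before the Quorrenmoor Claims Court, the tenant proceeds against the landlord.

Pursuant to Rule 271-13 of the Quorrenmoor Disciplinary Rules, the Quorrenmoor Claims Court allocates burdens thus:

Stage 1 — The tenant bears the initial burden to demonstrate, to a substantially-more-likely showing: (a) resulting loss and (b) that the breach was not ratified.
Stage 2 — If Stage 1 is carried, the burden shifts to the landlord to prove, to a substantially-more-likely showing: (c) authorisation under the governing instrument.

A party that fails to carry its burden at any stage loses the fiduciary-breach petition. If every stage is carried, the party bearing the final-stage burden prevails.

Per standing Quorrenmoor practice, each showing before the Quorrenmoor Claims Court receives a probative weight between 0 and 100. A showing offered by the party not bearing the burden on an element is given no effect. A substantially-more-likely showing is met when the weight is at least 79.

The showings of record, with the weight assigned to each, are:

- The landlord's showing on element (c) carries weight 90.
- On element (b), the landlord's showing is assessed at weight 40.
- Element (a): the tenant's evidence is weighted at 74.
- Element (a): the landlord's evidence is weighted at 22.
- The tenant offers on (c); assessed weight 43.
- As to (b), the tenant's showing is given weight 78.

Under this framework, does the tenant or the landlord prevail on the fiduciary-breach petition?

landlord

At Stage 1 the tenant must meet a substantially-more-likely showing (weight is at least 79): on (a) the weight is 74 (the landlord's 22 is given no effect), < 79, so (a) does not meet the standard; on (b) the weight is 78 (the landlord's 40 is given no effect), which does not reach 79, so (b) does not meet the standard.
  Stage 1 not carried; the tenant fails its burden.
The landlord prevails.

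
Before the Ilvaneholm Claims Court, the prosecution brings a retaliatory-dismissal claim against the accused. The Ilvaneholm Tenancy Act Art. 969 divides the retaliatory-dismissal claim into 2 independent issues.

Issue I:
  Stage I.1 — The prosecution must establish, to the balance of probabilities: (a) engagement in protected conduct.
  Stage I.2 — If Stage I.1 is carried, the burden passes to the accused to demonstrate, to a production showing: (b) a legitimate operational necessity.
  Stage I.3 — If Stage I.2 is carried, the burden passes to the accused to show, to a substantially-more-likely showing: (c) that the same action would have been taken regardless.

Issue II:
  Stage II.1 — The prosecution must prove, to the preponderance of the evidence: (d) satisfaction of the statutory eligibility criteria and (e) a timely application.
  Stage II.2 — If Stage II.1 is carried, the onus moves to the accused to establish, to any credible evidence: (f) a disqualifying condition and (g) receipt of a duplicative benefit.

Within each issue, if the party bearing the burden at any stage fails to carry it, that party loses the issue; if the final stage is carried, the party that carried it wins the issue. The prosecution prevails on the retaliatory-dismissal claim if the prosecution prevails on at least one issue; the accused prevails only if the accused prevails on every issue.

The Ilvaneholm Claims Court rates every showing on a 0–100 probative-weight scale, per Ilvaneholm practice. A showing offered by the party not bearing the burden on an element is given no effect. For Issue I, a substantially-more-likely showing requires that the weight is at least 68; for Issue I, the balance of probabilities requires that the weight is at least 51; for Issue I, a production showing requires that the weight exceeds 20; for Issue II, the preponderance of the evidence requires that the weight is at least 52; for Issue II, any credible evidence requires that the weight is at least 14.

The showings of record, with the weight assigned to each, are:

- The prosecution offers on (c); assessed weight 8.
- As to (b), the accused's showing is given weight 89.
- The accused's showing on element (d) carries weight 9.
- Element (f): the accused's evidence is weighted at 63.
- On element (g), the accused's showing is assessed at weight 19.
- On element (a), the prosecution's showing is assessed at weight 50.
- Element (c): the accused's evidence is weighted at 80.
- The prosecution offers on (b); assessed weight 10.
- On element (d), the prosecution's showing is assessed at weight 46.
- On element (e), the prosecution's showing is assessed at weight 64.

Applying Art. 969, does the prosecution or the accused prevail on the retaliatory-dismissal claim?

accused

— Issue I —
Stage I.1 (prosecution, the balance of probabilities, weight is at least 51): (a) 50 < 51 — fails.
  Stage I.1 not carried; the prosecution fails its burden.
So the accused prevails on this issue.
— Issue II —
Stage II.1 — burden on prosecution; standard: the preponderance of the evidence (weight is at least 52).
    (d): 46 (accused's 9 disregarded) < 52 [not met]
    (e): 64 ≥ 52 [met]
  The prosecution does not carry Stage II.1.
So the accused prevails on this issue.
Per-issue: Issue I → accused; Issue II → accused. The prosecution must prevail on at least one issue; overall, the accused prevails.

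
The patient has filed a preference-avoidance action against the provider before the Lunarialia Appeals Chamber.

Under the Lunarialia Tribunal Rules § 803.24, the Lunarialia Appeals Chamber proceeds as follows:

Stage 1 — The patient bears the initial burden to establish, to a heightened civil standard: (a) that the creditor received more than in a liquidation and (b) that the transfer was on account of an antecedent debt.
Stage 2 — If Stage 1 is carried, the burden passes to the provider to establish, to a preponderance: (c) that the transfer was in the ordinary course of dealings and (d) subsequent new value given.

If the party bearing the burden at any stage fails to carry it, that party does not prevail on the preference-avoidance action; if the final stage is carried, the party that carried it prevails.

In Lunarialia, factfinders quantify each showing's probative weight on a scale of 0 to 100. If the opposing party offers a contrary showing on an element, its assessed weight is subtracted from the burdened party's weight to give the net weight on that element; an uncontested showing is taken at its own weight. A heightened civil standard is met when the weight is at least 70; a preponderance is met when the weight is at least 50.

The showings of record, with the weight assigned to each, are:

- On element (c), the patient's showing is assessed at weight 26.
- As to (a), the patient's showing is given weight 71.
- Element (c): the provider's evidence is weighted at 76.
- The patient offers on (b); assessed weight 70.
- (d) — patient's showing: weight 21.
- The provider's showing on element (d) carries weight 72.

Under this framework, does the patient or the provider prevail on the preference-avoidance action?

provider

Stage 1 — burden on patient; standard: a heightened civil standard (weight is at least 70).
    (a): 71 ≥ 70 [met]
    (b): 70 ≥ 70 [met]
  The patient carries Stage 1; the provider now bears the burden.
Stage 2 — burden on provider; standard: a preponderance (weight is at least 50).
    (c): 76 − 26 = 50 ≥ 50 [met]
    (d): 72 − 21 = 51 ≥ 50 [met]
  The provider carries the last stage.
Every stage carried; the provider prevails.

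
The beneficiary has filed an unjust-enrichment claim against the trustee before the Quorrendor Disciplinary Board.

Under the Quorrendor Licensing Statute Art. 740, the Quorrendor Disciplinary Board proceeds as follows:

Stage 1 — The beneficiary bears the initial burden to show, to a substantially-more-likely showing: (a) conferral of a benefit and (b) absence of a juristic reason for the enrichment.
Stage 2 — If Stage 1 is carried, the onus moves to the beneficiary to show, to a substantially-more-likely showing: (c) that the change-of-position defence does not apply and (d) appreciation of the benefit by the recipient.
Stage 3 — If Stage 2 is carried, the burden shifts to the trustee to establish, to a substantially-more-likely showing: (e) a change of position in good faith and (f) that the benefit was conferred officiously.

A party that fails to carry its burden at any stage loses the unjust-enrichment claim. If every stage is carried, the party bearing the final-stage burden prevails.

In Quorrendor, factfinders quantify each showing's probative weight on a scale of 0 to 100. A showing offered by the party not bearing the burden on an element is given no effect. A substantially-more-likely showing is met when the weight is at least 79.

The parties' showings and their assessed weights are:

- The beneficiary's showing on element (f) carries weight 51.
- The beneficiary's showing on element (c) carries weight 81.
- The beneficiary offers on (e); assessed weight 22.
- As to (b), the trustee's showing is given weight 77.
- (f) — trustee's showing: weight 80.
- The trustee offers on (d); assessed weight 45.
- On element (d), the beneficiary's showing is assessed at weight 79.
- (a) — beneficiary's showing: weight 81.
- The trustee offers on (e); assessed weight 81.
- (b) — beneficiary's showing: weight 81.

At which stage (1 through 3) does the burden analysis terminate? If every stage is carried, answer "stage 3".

stage 3

Stage 1 — burden on beneficiary; standard: a substantially-more-likely showing (weight is at least 79).
    (a): 81 ≥ 79 [met]
    (b): 81 (trustee's 77 disregarded) ≥ 79 [met]
  All elements met. The beneficiary retains the burden for Stage 2.
Stage 2 — burden on beneficiary; standard: a substantially-more-likely showing (weight is at least 79).
    (c): 81 ≥ 79 [met]
    (d): 79 (trustee's 45 disregarded) ≥ 79 [met]
  Stage 2 is satisfied; the onus moves to the trustee.
Stage 3 — burden on trustee; standard: a substantially-more-likely showing (weight is at least 79).
    (e): 81 (beneficiary's 22 disregarded) ≥ 79 [met]
    (f): 80 (beneficiary's 51 disregarded) ≥ 79 [met]
  The trustee carries the last stage.
With every stage satisfied, the trustee prevails.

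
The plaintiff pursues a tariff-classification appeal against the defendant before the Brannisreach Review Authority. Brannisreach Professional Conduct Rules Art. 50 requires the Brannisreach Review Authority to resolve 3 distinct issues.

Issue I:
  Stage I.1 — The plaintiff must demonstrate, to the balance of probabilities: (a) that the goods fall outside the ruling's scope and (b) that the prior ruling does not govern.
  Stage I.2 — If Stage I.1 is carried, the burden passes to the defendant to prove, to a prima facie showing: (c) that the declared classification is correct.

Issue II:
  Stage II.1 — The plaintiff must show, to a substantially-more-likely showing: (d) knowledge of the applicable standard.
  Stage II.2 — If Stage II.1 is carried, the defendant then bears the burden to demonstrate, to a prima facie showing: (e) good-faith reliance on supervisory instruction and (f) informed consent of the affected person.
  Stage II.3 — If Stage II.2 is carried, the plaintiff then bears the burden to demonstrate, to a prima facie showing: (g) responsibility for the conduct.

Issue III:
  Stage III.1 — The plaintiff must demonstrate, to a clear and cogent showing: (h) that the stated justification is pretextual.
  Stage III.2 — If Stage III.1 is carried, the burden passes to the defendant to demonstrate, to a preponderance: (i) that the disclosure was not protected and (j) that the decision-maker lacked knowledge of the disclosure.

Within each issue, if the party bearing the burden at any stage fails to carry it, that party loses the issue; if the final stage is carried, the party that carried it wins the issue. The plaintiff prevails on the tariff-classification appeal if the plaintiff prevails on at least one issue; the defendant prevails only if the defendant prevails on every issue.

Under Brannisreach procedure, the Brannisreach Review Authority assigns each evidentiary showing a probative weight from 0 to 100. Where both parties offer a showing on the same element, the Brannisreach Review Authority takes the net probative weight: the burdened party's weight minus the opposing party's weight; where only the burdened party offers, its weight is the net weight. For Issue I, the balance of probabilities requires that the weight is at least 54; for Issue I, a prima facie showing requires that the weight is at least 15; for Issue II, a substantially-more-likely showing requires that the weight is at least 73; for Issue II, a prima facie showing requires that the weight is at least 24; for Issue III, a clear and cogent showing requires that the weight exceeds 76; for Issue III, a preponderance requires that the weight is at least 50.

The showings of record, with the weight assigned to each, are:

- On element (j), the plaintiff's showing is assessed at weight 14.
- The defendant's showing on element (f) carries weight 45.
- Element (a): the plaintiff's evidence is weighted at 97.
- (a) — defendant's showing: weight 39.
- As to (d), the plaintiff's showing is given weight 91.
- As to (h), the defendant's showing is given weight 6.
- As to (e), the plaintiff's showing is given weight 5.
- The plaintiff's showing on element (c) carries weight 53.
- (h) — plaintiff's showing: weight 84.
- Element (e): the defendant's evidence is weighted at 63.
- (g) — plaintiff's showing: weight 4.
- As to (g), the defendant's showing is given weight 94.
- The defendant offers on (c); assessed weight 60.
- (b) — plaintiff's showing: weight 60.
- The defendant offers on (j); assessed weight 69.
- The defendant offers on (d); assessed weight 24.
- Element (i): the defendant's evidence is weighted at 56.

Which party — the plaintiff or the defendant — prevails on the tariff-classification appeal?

— Issue I —
At Stage I.1 the plaintiff must meet the balance of probabilities (weight is at least 54): on (a) the weight is 97 less the opposing 39 gives net 58, ≥ 54, so (a) meets the standard; on (b) the weight is 60, ≥ 54, so (b) meets the standard.
  All elements met. The burden passes to the defendant.
At Stage I.2 the defendant must meet a prima facie showing (weight is at least 15): on (c) the weight is 60 less the opposing 53 gives net 7, < 15, so (c) does not meet the standard.
  The defendant does not carry Stage I.2.
The plaintiff prevails on this issue.
— Issue II —
At Stage II.1 the plaintiff must meet a substantially-more-likely showing (weight is at least 73): on (d) the weight is 91 less the opposing 24 gives net 67, which does not reach 73, so (d) does not meet the standard.
  Stage II.1 not carried; the plaintiff fails its burden.
The analysis ends at Stage II.1; the defendant prevails on this issue.
— Issue III —
At Stage III.1 the plaintiff must meet a clear and cogent showing (weight exceeds 76): on (h) the weight is 84 less the opposing 6 gives net 78, which does exceed 76, so (h) meets the standard.
  The plaintiff carries Stage III.1; the defendant now bears the burden.
At Stage III.2 the defendant must meet a preponderance (weight is at least 50): on (i) the weight is 56, which does reach 50, so (i) meets the standard; on (j) the weight is 69 less the opposing 14 gives net 55, which does reach 50, so (j) meets the standard.
  Stage III.2 carried; the final stage is satisfied.
Every stage carried; the defendant prevails on this issue.
Per-issue: Issue I → plaintiff; Issue II → defendant; Issue III → defendant. The plaintiff must prevail on at least one issue; overall, the plaintiff prevails.

plaintiff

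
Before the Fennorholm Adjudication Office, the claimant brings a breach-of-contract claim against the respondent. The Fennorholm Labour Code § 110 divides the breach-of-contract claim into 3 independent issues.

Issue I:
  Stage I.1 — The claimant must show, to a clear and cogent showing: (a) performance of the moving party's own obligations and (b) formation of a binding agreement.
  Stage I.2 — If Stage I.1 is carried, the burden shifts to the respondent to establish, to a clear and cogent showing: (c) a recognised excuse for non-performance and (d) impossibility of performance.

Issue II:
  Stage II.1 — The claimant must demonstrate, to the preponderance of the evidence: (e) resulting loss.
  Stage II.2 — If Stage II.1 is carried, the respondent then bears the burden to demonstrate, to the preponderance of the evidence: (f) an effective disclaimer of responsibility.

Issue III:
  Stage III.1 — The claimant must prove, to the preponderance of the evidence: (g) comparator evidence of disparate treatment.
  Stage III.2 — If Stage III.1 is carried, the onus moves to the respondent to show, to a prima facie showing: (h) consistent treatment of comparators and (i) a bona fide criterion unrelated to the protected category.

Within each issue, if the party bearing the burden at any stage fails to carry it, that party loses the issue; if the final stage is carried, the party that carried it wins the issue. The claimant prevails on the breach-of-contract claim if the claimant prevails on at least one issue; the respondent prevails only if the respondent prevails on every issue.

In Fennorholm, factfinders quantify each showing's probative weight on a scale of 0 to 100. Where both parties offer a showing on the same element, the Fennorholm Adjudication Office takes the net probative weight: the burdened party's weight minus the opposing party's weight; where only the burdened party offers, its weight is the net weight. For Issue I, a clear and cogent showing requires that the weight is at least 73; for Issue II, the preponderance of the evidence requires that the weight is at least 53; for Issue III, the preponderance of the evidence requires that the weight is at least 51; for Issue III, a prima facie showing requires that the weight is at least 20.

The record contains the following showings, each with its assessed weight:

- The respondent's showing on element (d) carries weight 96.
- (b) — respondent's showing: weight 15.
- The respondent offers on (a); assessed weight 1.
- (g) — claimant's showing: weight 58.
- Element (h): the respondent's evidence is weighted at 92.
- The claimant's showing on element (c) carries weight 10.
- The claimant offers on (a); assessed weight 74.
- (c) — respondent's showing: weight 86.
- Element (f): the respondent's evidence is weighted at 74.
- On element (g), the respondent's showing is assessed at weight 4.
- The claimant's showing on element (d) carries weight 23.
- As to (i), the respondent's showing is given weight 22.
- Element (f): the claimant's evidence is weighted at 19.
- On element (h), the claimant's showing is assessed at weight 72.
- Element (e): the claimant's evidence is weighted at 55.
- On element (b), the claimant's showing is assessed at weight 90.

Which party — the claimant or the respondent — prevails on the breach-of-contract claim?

— Issue I —
Stage I.1 — burden on claimant; standard: a clear and cogent showing (weight is at least 73).
    (a): 74 − 1 = 73 ≥ 73 [met]
    (b): 90 − 15 = 75 ≥ 73 [met]
  Stage I.1 carried; the burden shifts to the respondent.
Stage I.2 — burden on respondent; standard: a clear and cogent showing (weight is at least 73).
    (c): 86 − 10 = 76 ≥ 73 [met]
    (d): 96 − 23 = 73 ≥ 73 [met]
  Stage I.2 carried; the final stage is satisfied.
With every stage satisfied, the respondent prevails on this issue.
— Issue II —
Stage II.1 (claimant, the preponderance of the evidence, weight is at least 53): (e) 55 ≥ 53 — meets.
  Stage II.1 carried; the burden shifts to the respondent.
Stage II.2 (respondent, the preponderance of the evidence, weight is at least 53): (f) net 74−19=55 ≥ 53 — meets.
  All elements met at the final stage.
Every stage carried; the respondent prevails on this issue.
— Issue III —
At Stage III.1 the claimant must meet the preponderance of the evidence (weight is at least 51): on (g) the weight is 58 less the opposing 4 gives net 54, ≥ 51, so (g) meets the standard.
  Stage III.1 carried; the burden shifts to the respondent.
At Stage III.2 the respondent must meet a prima facie showing (weight is at least 20): on (h) the weight is 92 less the opposing 72 gives net 20, which does reach 20, so (h) meets the standard; on (i) the weight is 22, ≥ 20, so (i) meets the standard.
  The respondent carries the last stage.
With every stage satisfied, the respondent prevails on this issue.
Per-issue: Issue I → respondent; Issue II → respondent; Issue III → respondent. The claimant must prevail on at least one issue; overall, the respondent prevails.

respondent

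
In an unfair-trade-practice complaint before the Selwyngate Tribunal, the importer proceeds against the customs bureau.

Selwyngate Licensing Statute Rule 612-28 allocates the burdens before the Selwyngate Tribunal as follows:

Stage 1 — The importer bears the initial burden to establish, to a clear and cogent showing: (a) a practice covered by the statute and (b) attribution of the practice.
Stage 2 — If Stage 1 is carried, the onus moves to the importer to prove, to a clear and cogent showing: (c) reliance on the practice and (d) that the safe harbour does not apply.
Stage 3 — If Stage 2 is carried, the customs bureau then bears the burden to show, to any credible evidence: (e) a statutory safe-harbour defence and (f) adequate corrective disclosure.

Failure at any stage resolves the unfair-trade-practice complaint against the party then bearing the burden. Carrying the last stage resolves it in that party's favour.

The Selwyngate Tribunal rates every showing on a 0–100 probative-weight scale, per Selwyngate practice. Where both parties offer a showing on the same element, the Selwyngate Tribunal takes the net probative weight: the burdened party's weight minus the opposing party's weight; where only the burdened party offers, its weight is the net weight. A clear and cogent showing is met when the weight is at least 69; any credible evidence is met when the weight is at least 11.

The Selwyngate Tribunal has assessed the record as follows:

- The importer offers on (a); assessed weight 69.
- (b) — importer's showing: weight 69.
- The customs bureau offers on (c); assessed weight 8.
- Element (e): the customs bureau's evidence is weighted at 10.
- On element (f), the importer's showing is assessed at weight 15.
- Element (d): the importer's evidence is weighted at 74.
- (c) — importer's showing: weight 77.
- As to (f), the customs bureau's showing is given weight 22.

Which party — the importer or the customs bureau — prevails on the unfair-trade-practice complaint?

importer

At Stage 1 the importer must meet a clear and cogent showing (weight is at least 69): on (a) the weight is 69, ≥ 69, so (a) meets the standard; on (b) the weight is 69, which does reach 69, so (b) meets the standard.
  All elements met. The importer retains the burden for Stage 2.
At Stage 2 the importer must meet a clear and cogent showing (weight is at least 69): on (c) the weight is 77 less the opposing 8 gives net 69, which does reach 69, so (c) meets the standard; on (d) the weight is 74, ≥ 69, so (d) meets the standard.
  All elements met. The burden passes to the customs bureau.
At Stage 3 the customs bureau must meet any credible evidence (weight is at least 11): on (e) the weight is 10, which does not reach 11, so (e) does not meet the standard; on (f) the weight is 22 less the opposing 15 gives net 7, < 11, so (f) does not meet the standard.
  The customs bureau does not carry Stage 3.
The importer prevails.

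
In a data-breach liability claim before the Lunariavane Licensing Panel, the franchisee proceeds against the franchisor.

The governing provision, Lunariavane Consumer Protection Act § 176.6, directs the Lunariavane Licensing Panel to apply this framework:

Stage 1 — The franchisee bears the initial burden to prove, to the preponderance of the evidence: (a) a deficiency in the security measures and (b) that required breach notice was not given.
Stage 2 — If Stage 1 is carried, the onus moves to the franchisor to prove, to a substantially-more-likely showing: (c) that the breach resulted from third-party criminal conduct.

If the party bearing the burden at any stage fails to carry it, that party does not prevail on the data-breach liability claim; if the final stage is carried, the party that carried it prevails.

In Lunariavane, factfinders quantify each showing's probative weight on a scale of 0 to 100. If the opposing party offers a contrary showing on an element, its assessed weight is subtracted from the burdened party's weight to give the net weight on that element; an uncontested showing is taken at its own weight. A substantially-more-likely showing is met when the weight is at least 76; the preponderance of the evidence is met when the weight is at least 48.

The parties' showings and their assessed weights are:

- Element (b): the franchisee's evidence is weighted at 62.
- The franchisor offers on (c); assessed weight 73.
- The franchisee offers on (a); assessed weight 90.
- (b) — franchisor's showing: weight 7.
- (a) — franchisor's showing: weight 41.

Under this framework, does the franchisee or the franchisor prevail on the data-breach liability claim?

franchisee

At Stage 1 the franchisee must meet the preponderance of the evidence (weight is at least 48): on (a) the weight is 90 less the opposing 41 gives net 49, ≥ 48, so (a) meets the standard; on (b) the weight is 62 less the opposing 7 gives net 55, ≥ 48, so (b) meets the standard.
  All elements met. The burden passes to the franchisor.
At Stage 2 the franchisor must meet a substantially-more-likely showing (weight is at least 76): on (c) the weight is 73, < 76, so (c) does not meet the standard.
  Stage 2 not carried; the franchisor fails its burden.
So the franchisee prevails.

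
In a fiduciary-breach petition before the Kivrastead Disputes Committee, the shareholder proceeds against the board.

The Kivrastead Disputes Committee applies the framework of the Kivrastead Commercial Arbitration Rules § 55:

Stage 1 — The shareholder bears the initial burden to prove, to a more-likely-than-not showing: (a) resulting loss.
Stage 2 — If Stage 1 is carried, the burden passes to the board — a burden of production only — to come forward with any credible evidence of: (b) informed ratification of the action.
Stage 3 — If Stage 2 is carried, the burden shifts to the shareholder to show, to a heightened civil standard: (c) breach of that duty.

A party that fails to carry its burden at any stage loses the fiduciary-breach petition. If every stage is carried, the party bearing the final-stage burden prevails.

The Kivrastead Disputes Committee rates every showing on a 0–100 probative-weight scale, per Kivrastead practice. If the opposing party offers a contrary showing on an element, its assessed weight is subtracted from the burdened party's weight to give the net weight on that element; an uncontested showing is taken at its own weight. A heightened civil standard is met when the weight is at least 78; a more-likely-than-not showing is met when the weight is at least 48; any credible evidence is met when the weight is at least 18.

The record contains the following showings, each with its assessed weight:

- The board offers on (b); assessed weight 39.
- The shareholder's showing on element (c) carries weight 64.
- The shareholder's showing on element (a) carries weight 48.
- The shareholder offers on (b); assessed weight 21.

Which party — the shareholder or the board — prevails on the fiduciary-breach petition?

board

Stage 1 — burden on shareholder; standard: a more-likely-than-not showing (weight is at least 48).
    (a): 48 ≥ 48 [met]
  Stage 1 carried; the burden shifts to the board.
Stage 2 — burden on board; standard: any credible evidence (weight is at least 18).
    (b): 39 − 21 = 18 ≥ 18 [met]
  Stage 2 carried; the burden shifts to the shareholder.
Stage 3 — burden on shareholder; standard: a heightened civil standard (weight is at least 78).
    (c): 64 < 78 [not met]
  Stage 3 not carried; the shareholder fails its burden.
The analysis ends at Stage 3; the board prevails.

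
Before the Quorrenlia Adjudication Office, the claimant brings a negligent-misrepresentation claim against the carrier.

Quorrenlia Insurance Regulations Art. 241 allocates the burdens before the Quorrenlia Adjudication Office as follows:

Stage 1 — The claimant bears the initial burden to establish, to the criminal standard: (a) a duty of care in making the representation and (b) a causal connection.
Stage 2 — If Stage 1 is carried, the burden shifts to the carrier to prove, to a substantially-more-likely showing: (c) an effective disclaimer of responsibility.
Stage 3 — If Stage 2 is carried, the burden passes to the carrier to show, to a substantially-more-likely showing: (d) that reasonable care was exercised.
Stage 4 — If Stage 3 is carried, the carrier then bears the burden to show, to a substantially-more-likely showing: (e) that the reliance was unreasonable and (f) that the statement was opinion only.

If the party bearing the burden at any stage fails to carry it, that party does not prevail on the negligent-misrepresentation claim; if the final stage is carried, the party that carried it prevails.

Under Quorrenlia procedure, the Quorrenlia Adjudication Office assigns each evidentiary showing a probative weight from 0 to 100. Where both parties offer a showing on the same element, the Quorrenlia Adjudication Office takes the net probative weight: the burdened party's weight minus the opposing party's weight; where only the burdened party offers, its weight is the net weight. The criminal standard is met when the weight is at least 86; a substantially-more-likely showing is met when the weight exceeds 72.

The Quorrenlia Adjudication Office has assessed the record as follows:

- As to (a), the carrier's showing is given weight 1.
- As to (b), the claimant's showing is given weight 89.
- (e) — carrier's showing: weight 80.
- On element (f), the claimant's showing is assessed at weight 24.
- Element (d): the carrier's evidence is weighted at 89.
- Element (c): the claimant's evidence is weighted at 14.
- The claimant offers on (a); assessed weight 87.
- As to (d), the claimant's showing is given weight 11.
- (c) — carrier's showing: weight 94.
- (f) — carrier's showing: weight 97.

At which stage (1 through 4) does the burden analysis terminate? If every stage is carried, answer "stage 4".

Stage 1 (claimant, the criminal standard, weight is at least 86): (a) net 87−1=86 ≥ 86 — meets; (b) 89 ≥ 86 — meets.
  Stage 1 carried; the burden shifts to the carrier.
Stage 2 (carrier, a substantially-more-likely showing, weight exceeds 72): (c) net 94−14=80 > 72 — meets.
  Stage 2 carried; the burden remains with the carrier.
Stage 3 (carrier, a substantially-more-likely showing, weight exceeds 72): (d) net 89−11=78 > 72 — meets.
  Stage 3 carried; the burden remains with the carrier.
Stage 4 (carrier, a substantially-more-likely showing, weight exceeds 72): (e) 80 > 72 — meets; (f) net 97−24=73 > 72 — meets.
  All elements met at the final stage.
With every stage satisfied, the carrier prevails.

stage 4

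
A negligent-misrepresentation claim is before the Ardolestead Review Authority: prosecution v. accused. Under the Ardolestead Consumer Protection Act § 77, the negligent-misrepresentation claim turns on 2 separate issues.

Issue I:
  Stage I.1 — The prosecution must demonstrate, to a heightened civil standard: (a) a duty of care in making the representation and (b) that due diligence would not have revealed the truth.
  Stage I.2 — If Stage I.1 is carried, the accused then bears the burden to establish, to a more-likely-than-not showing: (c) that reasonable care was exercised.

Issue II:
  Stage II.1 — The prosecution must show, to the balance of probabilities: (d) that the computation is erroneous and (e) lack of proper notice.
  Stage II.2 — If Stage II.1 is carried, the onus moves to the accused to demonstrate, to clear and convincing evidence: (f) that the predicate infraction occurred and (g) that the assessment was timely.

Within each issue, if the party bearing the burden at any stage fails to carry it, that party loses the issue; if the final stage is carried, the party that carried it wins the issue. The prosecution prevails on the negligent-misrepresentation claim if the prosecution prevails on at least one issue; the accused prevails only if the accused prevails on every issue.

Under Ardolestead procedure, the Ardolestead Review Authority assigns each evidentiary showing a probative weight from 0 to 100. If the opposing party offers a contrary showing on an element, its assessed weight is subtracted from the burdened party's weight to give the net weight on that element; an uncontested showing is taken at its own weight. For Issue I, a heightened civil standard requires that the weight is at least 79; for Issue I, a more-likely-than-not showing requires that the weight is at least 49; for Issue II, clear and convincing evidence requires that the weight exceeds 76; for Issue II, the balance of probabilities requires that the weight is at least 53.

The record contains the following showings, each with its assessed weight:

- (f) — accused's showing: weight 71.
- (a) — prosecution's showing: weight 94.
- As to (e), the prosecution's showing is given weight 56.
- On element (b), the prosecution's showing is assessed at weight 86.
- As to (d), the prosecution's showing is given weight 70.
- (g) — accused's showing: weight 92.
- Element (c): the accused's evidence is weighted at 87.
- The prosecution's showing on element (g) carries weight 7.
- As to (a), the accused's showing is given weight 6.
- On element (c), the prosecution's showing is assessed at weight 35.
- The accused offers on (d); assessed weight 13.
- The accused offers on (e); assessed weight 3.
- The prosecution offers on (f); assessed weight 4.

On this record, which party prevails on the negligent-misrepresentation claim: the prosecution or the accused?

prosecution

— Issue I —
At Stage I.1 the prosecution must meet a heightened civil standard (weight is at least 79): on (a) the weight is 94 less the opposing 6 gives net 88, which does reach 79, so (a) meets the standard; on (b) the weight is 86, ≥ 79, so (b) meets the standard.
  Stage I.1 is satisfied; the onus moves to the accused.
At Stage I.2 the accused must meet a more-likely-than-not showing (weight is at least 49): on (c) the weight is 87 less the opposing 35 gives net 52, which does reach 49, so (c) meets the standard.
  All elements met at the final stage.
Every stage carried; the accused prevails on this issue.
— Issue II —
At Stage II.1 the prosecution must meet the balance of probabilities (weight is at least 53): on (d) the weight is 70 less the opposing 13 gives net 57, which does reach 53, so (d) meets the standard; on (e) the weight is 56 less the opposing 3 gives net 53, which does reach 53, so (e) meets the standard.
  Stage II.1 is satisfied; the onus moves to the accused.
At Stage II.2 the accused must meet clear and convincing evidence (weight exceeds 76): on (f) the weight is 71 less the opposing 4 gives net 67, which does not exceed 76, so (f) does not meet the standard; on (g) the weight is 92 less the opposing 7 gives net 85, > 76, so (g) meets the standard.
  The accused does not carry Stage II.2.
The prosecution prevails on this issue.
Per-issue: Issue I → accused; Issue II → prosecution. The prosecution must prevail on at least one issue; overall, the prosecution prevails.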